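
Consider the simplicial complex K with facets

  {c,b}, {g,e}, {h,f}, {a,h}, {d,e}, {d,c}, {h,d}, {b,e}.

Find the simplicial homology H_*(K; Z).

H_0 = Z,  H_1 = Z.

K has 8 vertices, 8 edges.
rank ∂_0 = 0, rank ∂_1 = 7 ⇒ b_0 = 8 − 0 − 7 = 1; all invariant factors of ∂_1 are 1 so no torsion. So H_0 ≅ Z.
rank ∂_1 = 7, rank ∂_2 = 0 ⇒ b_1 = 8 − 7 − 0 = 1. So H_1 ≅ Z.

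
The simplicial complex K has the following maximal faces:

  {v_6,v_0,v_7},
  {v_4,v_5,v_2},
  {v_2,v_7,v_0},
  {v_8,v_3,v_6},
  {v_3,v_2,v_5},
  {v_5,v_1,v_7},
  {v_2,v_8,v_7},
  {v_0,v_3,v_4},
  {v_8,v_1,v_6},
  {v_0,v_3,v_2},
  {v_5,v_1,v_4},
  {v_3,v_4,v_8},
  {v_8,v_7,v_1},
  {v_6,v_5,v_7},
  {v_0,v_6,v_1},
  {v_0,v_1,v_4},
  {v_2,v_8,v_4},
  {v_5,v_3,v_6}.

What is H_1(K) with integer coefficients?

Order the vertices as v_0 < v_1 < v_2 < v_3 < v_4 < v_5 < v_6 < v_7 < v_8. Listing each simplex with vertices in this order, K has dimension 2 with simplices:

  0-simplices (9): [v_0], [v_1], [v_2], [v_3], [v_4], [v_5], [v_6], [v_7], [v_8]
  1-simplices (27): (27 of them)
  2-simplices (18): (18 of them)

giving chain groups C_0 ≅ Z^9, C_1 ≅ Z^27, C_2 ≅ Z^18.

∂_1: C_1 → C_0 sends each edge [p,q] (with p < q) to q − p.
The resulting 9×27 matrix has rank 8, and its Smith normal form has invariant factors (1,1,1,1,1,1,1,1).

Boundary ∂_2: C_2 → C_1 acts by ∂[p,q,r] = [q,r] − [p,r] + [p,q]. For instance
  ∂[v_2,v_3,v_5] = [v_3,v_5] − [v_2,v_5] + [v_2,v_3],
  ∂[v_0,v_2,v_3] = [v_2,v_3] − [v_0,v_3] + [v_0,v_2].
The 27×18 boundary matrix has rank 18 and Smith normal form diag(1,1,1,1,1,1,1,1,1,1,1,1,1,1,1,1,1,2).

Now H_k = ker ∂_k / im ∂_{k+1}, so:

  H_1: rank ker ∂_1 − rank ∂_2 = (27 − 8) − 18 = 1, and ∂_2 has invariant factor 2 > 1, so H_1 ≅ Z ⊕ Z/2Z.

H_1 ≅ Z ⊕ Z/2Z.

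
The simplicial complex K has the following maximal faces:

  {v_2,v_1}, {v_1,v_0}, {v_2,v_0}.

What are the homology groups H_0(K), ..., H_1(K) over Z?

H_0 = Z,  H_1 = Z.

Fix the vertex order v_0 < v_1 < v_2 and write every simplex with vertices in increasing order. Then dim K = 1 and the simplices of K are:

  0-simplices (3): [v_0], [v_1], [v_2]
  1-simplices (3): [v_0,v_1], [v_0,v_2], [v_1,v_2]

so the chain groups are C_0 ≅ Z^3, C_1 ≅ Z^3.

Boundary ∂_1: C_1 → C_0 maps an edge to its endpoints' difference, ∂[p,q] = q − p. For instance
  ∂[v_0,v_1] = [v_1] − [v_0].
As a 3×3 matrix over Z this has rank 2, with invariant factors (1,1).

Now H_k = ker ∂_k / im ∂_{k+1}, so:

  H_0: rank C_0 − rank ∂_1 = 3 − 2 = 1, and the invariant factors of ∂_1 are all 1, so H_0 ≅ Z.
  H_1: rank ker ∂_1 − rank ∂_2 = (3 − 2) − 0 = 1, and there is no ∂_2, so H_1 ≅ Z.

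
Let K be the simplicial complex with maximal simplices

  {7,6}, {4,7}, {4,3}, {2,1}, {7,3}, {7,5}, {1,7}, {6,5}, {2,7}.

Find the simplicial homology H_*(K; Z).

Order the vertices as 1 < 2 < 3 < 4 < 5 < 6 < 7. Listing each simplex with vertices in this order, K has dimension 1 with simplices:

  0-simplices (7): [1], [2], [3], [4], [5], [6], [7]
  1-simplices (9): [1,2], [1,7], [2,7], [3,4], [3,7], [4,7], [5,6], [5,7], [6,7]

Hence C_0 ≅ Z^7, C_1 ≅ Z^9.

Boundary ∂_1: C_1 → C_0 sends each edge [p,q] (with p < q) to q − p. For instance
  ∂[2,7] = [7] − [2].
The 7×9 boundary matrix has rank 6 and Smith normal form diag(1,1,1,1,1,1).

Now H_k = ker ∂_k / im ∂_{k+1}, so:

  H_0: rank C_0 − rank ∂_1 = 7 − 6 = 1, and the invariant factors of ∂_1 are all 1, so H_0 = Z.
  H_1: rank ker ∂_1 − rank ∂_2 = (9 − 6) − 0 = 3, and there is no ∂_2, so H_1 = Z^3.

(K is a triangulation of a wedge of 3 circles.)

H_0 = Z,  H_1 = Z^3.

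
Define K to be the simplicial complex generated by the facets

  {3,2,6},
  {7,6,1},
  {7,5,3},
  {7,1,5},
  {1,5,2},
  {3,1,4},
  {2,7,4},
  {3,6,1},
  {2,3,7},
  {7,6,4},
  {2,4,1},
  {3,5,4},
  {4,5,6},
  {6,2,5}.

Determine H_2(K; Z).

Fix the vertex order 1 < 2 < 3 < 4 < 5 < 6 < 7 and write every simplex with vertices in increasing order. Then dim K = 2 and the simplices of K are:

  0-simplices (7): [1], [2], [3], [4], [5], [6], [7]
  1-simplices (21): [1,2], [1,3], [1,4], [1,5], [1,6], [1,7], [2,3], [2,4], [2,5], [2,6], [2,7], [3,4], [3,5], [3,6], [3,7], [4,5], [4,6], [4,7], [5,6], [5,7], [6,7]
  2-simplices (14): [1,2,4], [1,2,5], [1,3,4], [1,3,6], [1,5,7], [1,6,7], [2,3,6], [2,3,7], [2,4,7], [2,5,6], [3,4,5], [3,5,7], [4,5,6], [4,6,7]

Hence C_0 ≅ Z^7, C_1 ≅ Z^21, C_2 ≅ Z^14.

∂_1: C_1 → C_0 maps an edge to its endpoints' difference, ∂[p,q] = q − p.
This gives a 7×21 integer matrix of rank 6; reducing to Smith normal form yields diagonal entries (1,1,1,1,1,1).

The boundary map ∂_2: C_2 → C_1 acts by ∂[p,q,r] = [q,r] − [p,r] + [p,q]. For instance
  ∂[1,2,5] = [2,5] − [1,5] + [1,2],
  ∂[2,3,7] = [3,7] − [2,7] + [2,3].
As a 21×14 matrix over Z this has rank 13, with invariant factors (1,1,1,1,1,1,1,1,1,1,1,1,1).

Computing H_k = (kernel of ∂_k) / (image of ∂_{k+1}):

  H_2: rank ker ∂_2 − rank ∂_3 = (14 − 13) − 0 = 1, and there is no ∂_3, so H_2 = Z.

(K is a triangulation of the torus T^2.)

H_2 ≅ Z.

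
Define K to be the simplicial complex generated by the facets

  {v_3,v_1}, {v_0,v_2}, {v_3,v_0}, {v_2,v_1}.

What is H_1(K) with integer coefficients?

H_1 = Z.

K has 4 vertices, 4 edges.
rank ∂_1 = 3, rank ∂_2 = 0 ⇒ b_1 = 4 − 3 − 0 = 1. So H_1 = Z.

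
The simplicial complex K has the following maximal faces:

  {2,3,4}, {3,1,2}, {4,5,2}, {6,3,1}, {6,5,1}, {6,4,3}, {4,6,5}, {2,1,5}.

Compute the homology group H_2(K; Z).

H_2 = Z.

Take the total order 1 < 2 < 3 < 4 < 5 < 6 on the vertex set. Then K (dimension 2) consists of the simplices:

  0-simplices (6): [1], [2], [3], [4], [5], [6]
  1-simplices (12): [1,2], [1,3], [1,5], [1,6], [2,3], [2,4], [2,5], [3,4], [3,6], [4,5], [4,6], [5,6]
  2-simplices (8): [1,2,3], [1,2,5], [1,3,6], [1,5,6], [2,3,4], [2,4,5], [3,4,6], [4,5,6]

giving chain groups C_0 ≅ Z^6, C_1 ≅ Z^12, C_2 ≅ Z^8.

∂_1: C_1 → C_0 is given by ∂[p,q] = [q] − [p].
This gives a 6×12 integer matrix of rank 5; reducing to Smith normal form yields diagonal entries (1,1,1,1,1).

The boundary map ∂_2: C_2 → C_1 sends each 2-simplex [p,q,r] to [q,r] − [p,r] + [p,q]. For instance
  ∂[1,3,6] = [3,6] − [1,6] + [1,3],
  ∂[3,4,6] = [4,6] − [3,6] + [3,4].
As a 12×8 matrix over Z this has rank 7, with invariant factors (1,1,1,1,1,1,1).

Computing H_k = (kernel of ∂_k) / (image of ∂_{k+1}):

  H_2: rank ker ∂_2 − rank ∂_3 = (8 − 7) − 0 = 1, and there is no ∂_3, so H_2 ≅ Z.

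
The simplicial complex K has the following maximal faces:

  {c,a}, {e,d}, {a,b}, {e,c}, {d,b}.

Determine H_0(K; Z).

H_0 = Z.

Order the vertices as a < b < c < d < e. Listing each simplex with vertices in this order, K has dimension 1 with simplices:

  0-simplices (5): a, b, c, d, e
  1-simplices (5): ab, ac, bd, ce, de

Hence C_0 ≅ Z^5, C_1 ≅ Z^5.

Boundary ∂_1: C_1 → C_0 is given by ∂[p,q] = [q] − [p].
The 5×5 boundary matrix has rank 4 and Smith normal form diag(1,1,1,1).

Reading off H_k = ker ∂_k / im ∂_{k+1}:

  H_0: rank C_0 − rank ∂_1 = 5 − 4 = 1, and the invariant factors of ∂_1 are all 1, so H_0 ≅ Z.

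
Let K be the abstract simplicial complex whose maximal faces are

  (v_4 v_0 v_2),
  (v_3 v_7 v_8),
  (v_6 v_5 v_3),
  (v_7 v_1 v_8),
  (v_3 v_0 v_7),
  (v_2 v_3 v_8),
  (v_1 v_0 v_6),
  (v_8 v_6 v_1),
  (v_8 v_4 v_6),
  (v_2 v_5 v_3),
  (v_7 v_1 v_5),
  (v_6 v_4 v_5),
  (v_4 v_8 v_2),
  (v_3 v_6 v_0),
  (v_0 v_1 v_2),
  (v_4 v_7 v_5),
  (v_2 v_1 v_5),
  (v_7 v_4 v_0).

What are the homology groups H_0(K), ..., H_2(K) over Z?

H_0 ≅ Z,  H_1 ≅ Z^2,  H_2 ≅ Z.

Order the vertices as v_0 < v_1 < v_2 < v_3 < v_4 < v_5 < v_6 < v_7 < v_8. Listing each simplex with vertices in this order, K has dimension 2 with simplices:

  0-simplices (9): [v_0], [v_1], [v_2], [v_3], [v_4], [v_5], [v_6], [v_7], [v_8]
  1-simplices (27): (27 of them)
  2-simplices (18): (18 of them)

giving chain groups C_0 ≅ Z^9, C_1 ≅ Z^27, C_2 ≅ Z^18.

The boundary map ∂_1: C_1 → C_0 sends each edge [p,q] (with p < q) to q − p.
This gives a 9×27 integer matrix of rank 8; reducing to Smith normal form yields diagonal entries (1,1,1,1,1,1,1,1).

Boundary ∂_2: C_2 → C_1 acts by ∂[p,q,r] = [q,r] − [p,r] + [p,q]. For instance
  ∂[v_0,v_3,v_7] = [v_3,v_7] − [v_0,v_7] + [v_0,v_3],
  ∂[v_0,v_1,v_6] = [v_1,v_6] − [v_0,v_6] + [v_0,v_1].
This gives a 27×18 integer matrix of rank 17; reducing to Smith normal form yields diagonal entries (1,1,1,1,1,1,1,1,1,1,1,1,1,1,1,1,1).

From H_k ≅ ker(∂_k) / im(∂_{k+1}) we obtain:

  H_0: rank C_0 − rank ∂_1 = 9 − 8 = 1, and the invariant factors of ∂_1 are all 1, so H_0 ≅ Z.
  H_1: rank ker ∂_1 − rank ∂_2 = (27 − 8) − 17 = 2, and the invariant factors of ∂_2 are all 1, so H_1 ≅ Z^2.
  H_2: rank ker ∂_2 − rank ∂_3 = (18 − 17) − 0 = 1, and there is no ∂_3, so H_2 ≅ Z.

(K is a triangulation of the torus T^2.)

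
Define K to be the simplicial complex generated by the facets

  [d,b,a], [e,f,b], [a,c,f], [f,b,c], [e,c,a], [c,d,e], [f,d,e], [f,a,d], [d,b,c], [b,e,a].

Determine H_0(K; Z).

H_0 = Z.

Fix the vertex order a < b < c < d < e < f and write every simplex with vertices in increasing order. Then dim K = 2 and the simplices of K are:

  0-simplices (6): a, b, c, d, e, f
  1-simplices (15): ab, ac, ad, ae, af, bc, bd, be, bf, cd, ce, cf, de, df, ef
  2-simplices (10): abd, abe, ace, acf, adf, bcd, bcf, bef, cde, def

Hence C_0 ≅ Z^6, C_1 ≅ Z^15, C_2 ≅ Z^10.

The boundary map ∂_1: C_1 → C_0 is given by ∂[p,q] = [q] − [p].
The resulting 6×15 matrix has rank 5, and its Smith normal form has invariant factors (1,1,1,1,1).

∂_2: C_2 → C_1 acts by ∂[p,q,r] = [q,r] − [p,r] + [p,q]. For instance
  ∂abd = bd − ad + ab,
  ∂def = ef − df + de.
This gives a 15×10 integer matrix of rank 10; reducing to Smith normal form yields diagonal entries (1,1,1,1,1,1,1,1,1,2).

Now H_k = ker ∂_k / im ∂_{k+1}, so:

  H_0: rank C_0 − rank ∂_1 = 6 − 5 = 1, and the invariant factors of ∂_1 are all 1, so H_0 = Z.

(K is a triangulation of the real projective plane RP^2.)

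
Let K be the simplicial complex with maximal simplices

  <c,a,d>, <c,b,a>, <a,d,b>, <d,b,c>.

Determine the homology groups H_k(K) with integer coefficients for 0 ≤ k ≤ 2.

H_0 = Z,  H_1 = 0,  H_2 = Z.

K has 4 vertices, 6 edges, 4 triangles.
rank ∂_0 = 0, rank ∂_1 = 3 ⇒ b_0 = 4 − 0 − 3 = 1; all invariant factors of ∂_1 are 1 so no torsion. So H_0 = Z.
rank ∂_1 = 3, rank ∂_2 = 3 ⇒ b_1 = 6 − 3 − 3 = 0; all invariant factors of ∂_2 are 1 so no torsion. So H_1 = 0.
rank ∂_2 = 3, rank ∂_3 = 0 ⇒ b_2 = 4 − 3 − 0 = 1. So H_2 = Z.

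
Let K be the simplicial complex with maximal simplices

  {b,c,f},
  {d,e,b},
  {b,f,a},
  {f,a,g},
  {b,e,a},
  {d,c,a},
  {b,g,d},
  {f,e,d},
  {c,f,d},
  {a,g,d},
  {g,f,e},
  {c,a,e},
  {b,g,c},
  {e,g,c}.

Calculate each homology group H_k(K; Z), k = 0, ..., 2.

H_0 = Z,  H_1 = Z^2,  H_2 = Z.

We work with the vertex ordering a < b < c < d < e < f < g. The simplices of K, each written with vertices in increasing order, are:

  0-simplices (7): a, b, c, d, e, f, g
  1-simplices (21): ab, ac, ad, ae, af, ag, bc, bd, be, bf, bg, cd, ce, cf, cg, de, df, dg, ef, eg, fg
  2-simplices (14): abe, abf, acd, ace, adg, afg, bcf, bcg, bde, bdg, cdf, ceg, def, efg

Hence C_0 ≅ Z^7, C_1 ≅ Z^21, C_2 ≅ Z^14.

∂_1: C_1 → C_0 maps an edge to its endpoints' difference, ∂[p,q] = q − p. For instance
  ∂bd = d − b.
This gives a 7×21 integer matrix of rank 6; reducing to Smith normal form yields diagonal entries (1,1,1,1,1,1).

Boundary ∂_2: C_2 → C_1 acts by ∂[p,q,r] = [q,r] − [p,r] + [p,q]. For instance
  ∂def = ef − df + de,
  ∂bde = de − be + bd.
The resulting 21×14 matrix has rank 13, and its Smith normal form has invariant factors (1,1,1,1,1,1,1,1,1,1,1,1,1).

From H_k ≅ ker(∂_k) / im(∂_{k+1}) we obtain:

  H_0: rank C_0 − rank ∂_1 = 7 − 6 = 1, and the invariant factors of ∂_1 are all 1, so H_0 ≅ Z.
  H_1: rank ker ∂_1 − rank ∂_2 = (21 − 6) − 13 = 2, and the invariant factors of ∂_2 are all 1, so H_1 ≅ Z^2.
  H_2: rank ker ∂_2 − rank ∂_3 = (14 − 13) − 0 = 1, and there is no ∂_3, so H_2 ≅ Z.

(K is a triangulation of the torus T^2.)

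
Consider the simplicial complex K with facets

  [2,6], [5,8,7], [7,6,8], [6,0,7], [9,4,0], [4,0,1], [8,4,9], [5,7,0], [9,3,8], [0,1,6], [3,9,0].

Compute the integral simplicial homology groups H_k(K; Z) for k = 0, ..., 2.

Order the vertices as 0 < 1 < 2 < 3 < 4 < 5 < 6 < 7 < 8 < 9. Listing each simplex with vertices in this order, K has dimension 2 with simplices:

  0-simplices (10): [0], [1], [2], [3], [4], [5], [6], [7], [8], [9]
  1-simplices (20): [0,1], [0,3], [0,4], [0,5], [0,6], [0,7], [0,9], [1,4], [1,6], [2,6], [3,8], [3,9], [4,8], [4,9], [5,7], [5,8], [6,7], [6,8], [7,8], [8,9]
  2-simplices (10): [0,1,4], [0,1,6], [0,3,9], [0,4,9], [0,5,7], [0,6,7], [3,8,9], [4,8,9], [5,7,8], [6,7,8]

Hence C_0 ≅ Z^10, C_1 ≅ Z^20, C_2 ≅ Z^10.

∂_1: C_1 → C_0 sends each edge [p,q] (with p < q) to q − p. For instance
  ∂[3,9] = [9] − [3].
This gives a 10×20 integer matrix of rank 9; reducing to Smith normal form yields diagonal entries (1,1,1,1,1,1,1,1,1).

The boundary map ∂_2: C_2 → C_1 sends each 2-simplex [p,q,r] to [q,r] − [p,r] + [p,q]. For instance
  ∂[0,1,4] = [1,4] − [0,4] + [0,1],
  ∂[0,1,6] = [1,6] − [0,6] + [0,1].
This gives a 20×10 integer matrix of rank 10; reducing to Smith normal form yields diagonal entries (1,1,1,1,1,1,1,1,1,1).

Computing H_k = (kernel of ∂_k) / (image of ∂_{k+1}):

  H_0: rank C_0 − rank ∂_1 = 10 − 9 = 1, and the invariant factors of ∂_1 are all 1, so H_0 ≅ Z.
  H_1: rank ker ∂_1 − rank ∂_2 = (20 − 9) − 10 = 1, and the invariant factors of ∂_2 are all 1, so H_1 ≅ Z.
  H_2: rank ker ∂_2 − rank ∂_3 = (10 − 10) − 0 = 0, and there is no ∂_3, so H_2 ≅ 0.

H_0 = Z,  H_1 = Z,  H_2 = 0.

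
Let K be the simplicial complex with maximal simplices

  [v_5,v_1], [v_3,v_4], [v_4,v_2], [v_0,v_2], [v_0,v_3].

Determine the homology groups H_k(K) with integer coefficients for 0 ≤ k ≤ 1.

H_0 = Z^2,  H_1 = Z.

Order the vertices as v_0 < v_1 < v_2 < v_3 < v_4 < v_5. Listing each simplex with vertices in this order, K has dimension 1 with simplices:

  0-simplices (6): [v_0], [v_1], [v_2], [v_3], [v_4], [v_5]
  1-simplices (5): [v_0,v_2], [v_0,v_3], [v_1,v_5], [v_2,v_4], [v_3,v_4]

giving chain groups C_0 ≅ Z^6, C_1 ≅ Z^5.

∂_1: C_1 → C_0 sends each edge [p,q] (with p < q) to q − p. For instance
  ∂[v_0,v_3] = [v_3] − [v_0].
The 6×5 boundary matrix has rank 4 and Smith normal form diag(1,1,1,1).

Computing H_k = (kernel of ∂_k) / (image of ∂_{k+1}):

  H_0: rank C_0 − rank ∂_1 = 6 − 4 = 2, and the invariant factors of ∂_1 are all 1, so H_0 ≅ Z^2.
  H_1: rank ker ∂_1 − rank ∂_2 = (5 − 4) − 0 = 1, and there is no ∂_2, so H_1 ≅ Z.

(K is a triangulation of the disjoint union of the 1-simplex and the circle S^1.)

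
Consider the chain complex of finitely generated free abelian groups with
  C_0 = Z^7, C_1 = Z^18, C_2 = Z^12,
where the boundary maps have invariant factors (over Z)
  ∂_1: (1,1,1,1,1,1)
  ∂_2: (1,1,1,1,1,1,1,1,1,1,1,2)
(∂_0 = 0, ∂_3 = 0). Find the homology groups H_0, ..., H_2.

H_0 ≅ Z,  H_1 ≅ Z/2,  H_2 = 0.

H_0: b_0 = 7 − 0 − 6 = 1; torsion from ∂_1 factors > 1: none. So H_0 ≅ Z.
H_1: b_1 = 18 − 6 − 12 = 0; torsion from ∂_2 factors > 1: [2]. So H_1 ≅ Z/2.
H_2: b_2 = 12 − 12 − 0 = 0; torsion from ∂_3 factors > 1: none. So H_2 ≅ 0.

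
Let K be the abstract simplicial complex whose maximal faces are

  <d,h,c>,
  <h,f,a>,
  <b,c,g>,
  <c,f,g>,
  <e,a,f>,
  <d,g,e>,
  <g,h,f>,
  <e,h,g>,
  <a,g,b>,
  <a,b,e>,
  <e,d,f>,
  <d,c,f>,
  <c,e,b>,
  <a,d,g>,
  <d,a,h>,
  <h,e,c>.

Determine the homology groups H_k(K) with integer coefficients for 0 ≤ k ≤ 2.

H_0 ≅ Z,  H_1 ≅ Z^2,  H_2 ≅ Z.

Take the total order a < b < c < d < e < f < g < h on the vertex set. Then K (dimension 2) consists of the simplices:

  0-simplices (8): a, b, c, d, e, f, g, h
  1-simplices (24): ab, ad, ae, af, ag, ah, bc, be, bg, cd, ce, cf, cg, ch, de, df, dg, dh, ef, eg, eh, fg, fh, gh
  2-simplices (16): abe, abg, adg, adh, aef, afh, bce, bcg, cdf, cdh, ceh, cfg, def, deg, egh, fgh

giving chain groups C_0 ≅ Z^8, C_1 ≅ Z^24, C_2 ≅ Z^16.

The boundary map ∂_1: C_1 → C_0 maps an edge to its endpoints' difference, ∂[p,q] = q − p.
The 8×24 boundary matrix has rank 7 and Smith normal form diag(1,1,1,1,1,1,1).

Boundary ∂_2: C_2 → C_1 sends each 2-simplex [p,q,r] to [q,r] − [p,r] + [p,q]. For instance
  ∂abe = be − ae + ab,
  ∂egh = gh − eh + eg.
The resulting 24×16 matrix has rank 15, and its Smith normal form has invariant factors (1,1,1,1,1,1,1,1,1,1,1,1,1,1,1).

Now H_k = ker ∂_k / im ∂_{k+1}, so:

  H_0: rank C_0 − rank ∂_1 = 8 − 7 = 1, and the invariant factors of ∂_1 are all 1, so H_0 = Z.
  H_1: rank ker ∂_1 − rank ∂_2 = (24 − 7) − 15 = 2, and the invariant factors of ∂_2 are all 1, so H_1 = Z^2.
  H_2: rank ker ∂_2 − rank ∂_3 = (16 − 15) − 0 = 1, and there is no ∂_3, so H_2 = Z.

(K is a triangulation of the torus T^2.)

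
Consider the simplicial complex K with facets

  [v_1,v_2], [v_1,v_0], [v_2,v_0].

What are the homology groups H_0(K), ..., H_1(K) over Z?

H_0 = Z,  H_1 = Z.

We work with the vertex ordering v_0 < v_1 < v_2. The simplices of K, each written with vertices in increasing order, are:

  0-simplices (3): [v_0], [v_1], [v_2]
  1-simplices (3): [v_0,v_1], [v_0,v_2], [v_1,v_2]

so the chain groups are C_0 ≅ Z^3, C_1 ≅ Z^3.

The boundary map ∂_1: C_1 → C_0 maps an edge to its endpoints' difference, ∂[p,q] = q − p.
This gives a 3×3 integer matrix of rank 2; reducing to Smith normal form yields diagonal entries (1,1).

Computing H_k = (kernel of ∂_k) / (image of ∂_{k+1}):

  H_0: rank C_0 − rank ∂_1 = 3 − 2 = 1, and the invariant factors of ∂_1 are all 1, so H_0 = Z.
  H_1: rank ker ∂_1 − rank ∂_2 = (3 − 2) − 0 = 1, and there is no ∂_2, so H_1 = Z.

As a check, the Euler characteristic is 3 − 3 = 0, which agrees with 1 − 1 = 0.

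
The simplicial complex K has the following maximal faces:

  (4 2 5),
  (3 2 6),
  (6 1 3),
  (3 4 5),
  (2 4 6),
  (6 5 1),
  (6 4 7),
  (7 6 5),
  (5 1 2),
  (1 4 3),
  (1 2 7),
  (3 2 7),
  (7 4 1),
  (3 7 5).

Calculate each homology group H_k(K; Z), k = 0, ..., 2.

Take the total order 1 < 2 < 3 < 4 < 5 < 6 < 7 on the vertex set. Then K (dimension 2) consists of the simplices:

  0-simplices (7): [1], [2], [3], [4], [5], [6], [7]
  1-simplices (21): [1,2], [1,3], [1,4], [1,5], [1,6], [1,7], [2,3], [2,4], [2,5], [2,6], [2,7], [3,4], [3,5], [3,6], [3,7], [4,5], [4,6], [4,7], [5,6], [5,7], [6,7]
  2-simplices (14): [1,2,5], [1,2,7], [1,3,4], [1,3,6], [1,4,7], [1,5,6], [2,3,6], [2,3,7], [2,4,5], [2,4,6], [3,4,5], [3,5,7], [4,6,7], [5,6,7]

so the chain groups are C_0 ≅ Z^7, C_1 ≅ Z^21, C_2 ≅ Z^14.

∂_1: C_1 → C_0 is given by ∂[p,q] = [q] − [p]. For instance
  ∂[2,4] = [4] − [2].
As a 7×21 matrix over Z this has rank 6, with invariant factors (1,1,1,1,1,1).

The boundary map ∂_2: C_2 → C_1 acts by ∂[p,q,r] = [q,r] − [p,r] + [p,q]. For instance
  ∂[1,2,7] = [2,7] − [1,7] + [1,2],
  ∂[2,4,5] = [4,5] − [2,5] + [2,4].
As a 21×14 matrix over Z this has rank 13, with invariant factors (1,1,1,1,1,1,1,1,1,1,1,1,1).

Computing H_k = (kernel of ∂_k) / (image of ∂_{k+1}):

  H_0: rank C_0 − rank ∂_1 = 7 − 6 = 1, and the invariant factors of ∂_1 are all 1, so H_0 ≅ Z.
  H_1: rank ker ∂_1 − rank ∂_2 = (21 − 6) − 13 = 2, and the invariant factors of ∂_2 are all 1, so H_1 ≅ Z^2.
  H_2: rank ker ∂_2 − rank ∂_3 = (14 − 13) − 0 = 1, and there is no ∂_3, so H_2 ≅ Z.

As a check, the Euler characteristic is 7 − 21 + 14 = 0, which agrees with 1 − 2 + 1 = 0.

H_0 ≅ Z,  H_1 ≅ Z^2,  H_2 ≅ Z.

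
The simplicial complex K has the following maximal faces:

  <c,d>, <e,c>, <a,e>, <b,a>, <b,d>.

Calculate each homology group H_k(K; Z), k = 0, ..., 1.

H_0 ≅ Z,  H_1 ≅ Z.

We work with the vertex ordering a < b < c < d < e. The simplices of K, each written with vertices in increasing order, are:

  0-simplices (5): a, b, c, d, e
  1-simplices (5): ab, ae, bd, cd, ce

so the chain groups are C_0 ≅ Z^5, C_1 ≅ Z^5.

∂_1: C_1 → C_0 maps an edge to its endpoints' difference, ∂[p,q] = q − p.
This gives a 5×5 integer matrix of rank 4; reducing to Smith normal form yields diagonal entries (1,1,1,1).

From H_k ≅ ker(∂_k) / im(∂_{k+1}) we obtain:

  H_0: rank C_0 − rank ∂_1 = 5 − 4 = 1, and the invariant factors of ∂_1 are all 1, so H_0 ≅ Z.
  H_1: rank ker ∂_1 − rank ∂_2 = (5 − 4) − 0 = 1, and there is no ∂_2, so H_1 ≅ Z.

As a check, the Euler characteristic is 5 − 5 = 0, which agrees with 1 − 1 = 0.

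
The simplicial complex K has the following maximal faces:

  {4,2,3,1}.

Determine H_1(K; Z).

Take the total order 1 < 2 < 3 < 4 on the vertex set. Then K (dimension 3) consists of the simplices:

  0-simplices (4): [1], [2], [3], [4]
  1-simplices (6): [1,2], [1,3], [1,4], [2,3], [2,4], [3,4]
  2-simplices (4): [1,2,3], [1,2,4], [1,3,4], [2,3,4]
  3-simplices (1): [1,2,3,4]

so the chain groups are C_0 ≅ Z^4, C_1 ≅ Z^6, C_2 ≅ Z^4, C_3 ≅ Z^1.

The boundary map ∂_1: C_1 → C_0 maps an edge to its endpoints' difference, ∂[p,q] = q − p. For instance
  ∂[1,4] = [4] − [1].
The 4×6 boundary matrix has rank 3 and Smith normal form diag(1,1,1).

The boundary map ∂_2: C_2 → C_1 sends each 2-simplex [p,q,r] to [q,r] − [p,r] + [p,q]. For instance
  ∂[1,3,4] = [3,4] − [1,4] + [1,3],
  ∂[2,3,4] = [3,4] − [2,4] + [2,3].
The 6×4 boundary matrix has rank 3 and Smith normal form diag(1,1,1).

∂_3: C_3 → C_2 sends each 3-simplex σ to the alternating sum Σ_i (−1)^i (σ with its i-th vertex removed). For instance
  ∂[1,2,3,4] = [2,3,4] − [1,3,4] + [1,2,4] − [1,2,3].
The resulting 4×1 matrix has rank 1, and its Smith normal form has invariant factors (1).

Reading off H_k = ker ∂_k / im ∂_{k+1}:

  H_1: rank ker ∂_1 − rank ∂_2 = (6 − 3) − 3 = 0, and the invariant factors of ∂_2 are all 1, so H_1 = 0.

H_1 = 0.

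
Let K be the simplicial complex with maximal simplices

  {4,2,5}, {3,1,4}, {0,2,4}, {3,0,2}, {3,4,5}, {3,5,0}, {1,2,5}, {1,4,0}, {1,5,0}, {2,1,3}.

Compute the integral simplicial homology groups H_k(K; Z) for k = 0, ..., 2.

H_0 ≅ Z,  H_1 ≅ Z/2,  H_2 = 0.

We work with the vertex ordering 0 < 1 < 2 < 3 < 4 < 5. The simplices of K, each written with vertices in increasing order, are:

  0-simplices (6): [0], [1], [2], [3], [4], [5]
  1-simplices (15): [0,1], [0,2], [0,3], [0,4], [0,5], [1,2], [1,3], [1,4], [1,5], [2,3], [2,4], [2,5], [3,4], [3,5], [4,5]
  2-simplices (10): [0,1,4], [0,1,5], [0,2,3], [0,2,4], [0,3,5], [1,2,3], [1,2,5], [1,3,4], [2,4,5], [3,4,5]

Hence C_0 ≅ Z^6, C_1 ≅ Z^15, C_2 ≅ Z^10.

The boundary map ∂_1: C_1 → C_0 sends each edge [p,q] (with p < q) to q − p.
This gives a 6×15 integer matrix of rank 5; reducing to Smith normal form yields diagonal entries (1,1,1,1,1).

Boundary ∂_2: C_2 → C_1 maps a triangle to the signed sum of its edges. For instance
  ∂[1,2,5] = [2,5] − [1,5] + [1,2],
  ∂[1,3,4] = [3,4] − [1,4] + [1,3].
As a 15×10 matrix over Z this has rank 10, with invariant factors (1,1,1,1,1,1,1,1,1,2).

Reading off H_k = ker ∂_k / im ∂_{k+1}:

  H_0: rank C_0 − rank ∂_1 = 6 − 5 = 1, and the invariant factors of ∂_1 are all 1, so H_0 ≅ Z.
  H_1: rank ker ∂_1 − rank ∂_2 = (15 − 5) − 10 = 0, and ∂_2 has invariant factor 2 > 1, so H_1 ≅ Z/2.
  H_2: rank ker ∂_2 − rank ∂_3 = (10 − 10) − 0 = 0, and there is no ∂_3, so H_2 ≅ 0.

As a check, the Euler characteristic is 6 − 15 + 10 = 1, which agrees with 1 − 0 + 0 = 1.
(K is a triangulation of the real projective plane RP^2.)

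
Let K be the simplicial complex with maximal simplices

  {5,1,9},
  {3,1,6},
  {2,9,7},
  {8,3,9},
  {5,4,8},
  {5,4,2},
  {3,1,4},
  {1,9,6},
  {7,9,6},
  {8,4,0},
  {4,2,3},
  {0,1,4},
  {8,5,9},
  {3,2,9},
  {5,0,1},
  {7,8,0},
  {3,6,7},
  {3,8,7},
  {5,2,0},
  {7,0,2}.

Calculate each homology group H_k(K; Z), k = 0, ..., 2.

We work with the vertex ordering 0 < 1 < 2 < 3 < 4 < 5 < 6 < 7 < 8 < 9. The simplices of K, each written with vertices in increasing order, are:

  0-simplices (10): [0], [1], [2], [3], [4], [5], [6], [7], [8], [9]
  1-simplices (30): (30 of them)
  2-simplices (20): (20 of them)

giving chain groups C_0 ≅ Z^10, C_1 ≅ Z^30, C_2 ≅ Z^20.

∂_1: C_1 → C_0 maps an edge to its endpoints' difference, ∂[p,q] = q − p. For instance
  ∂[2,3] = [3] − [2].
This gives a 10×30 integer matrix of rank 9; reducing to Smith normal form yields diagonal entries (1,1,1,1,1,1,1,1,1).

Boundary ∂_2: C_2 → C_1 sends each 2-simplex [p,q,r] to [q,r] − [p,r] + [p,q]. For instance
  ∂[4,5,8] = [5,8] − [4,8] + [4,5],
  ∂[2,7,9] = [7,9] − [2,9] + [2,7].
The resulting 30×20 matrix has rank 20, and its Smith normal form has invariant factors (1,1,1,1,1,1,1,1,1,1,1,1,1,1,1,1,1,1,1,2).

From H_k ≅ ker(∂_k) / im(∂_{k+1}) we obtain:

  H_0: rank C_0 − rank ∂_1 = 10 − 9 = 1, and the invariant factors of ∂_1 are all 1, so H_0 ≅ Z.
  H_1: rank ker ∂_1 − rank ∂_2 = (30 − 9) − 20 = 1, and ∂_2 has invariant factor 2 > 1, so H_1 ≅ Z ⊕ Z/2.
  H_2: rank ker ∂_2 − rank ∂_3 = (20 − 20) − 0 = 0, and there is no ∂_3, so H_2 ≅ 0.

As a check, the Euler characteristic is 10 − 30 + 20 = 0, which agrees with 1 − 1 + 0 = 0.

H_0 ≅ Z,  H_1 ≅ Z ⊕ Z/2,  H_2 = 0.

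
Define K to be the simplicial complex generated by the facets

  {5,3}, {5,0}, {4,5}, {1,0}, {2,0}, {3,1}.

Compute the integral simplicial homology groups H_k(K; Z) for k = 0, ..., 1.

We work with the vertex ordering 0 < 1 < 2 < 3 < 4 < 5. The simplices of K, each written with vertices in increasing order, are:

  0-simplices (6): [0], [1], [2], [3], [4], [5]
  1-simplices (6): [0,1], [0,2], [0,5], [1,3], [3,5], [4,5]

giving chain groups C_0 ≅ Z^6, C_1 ≅ Z^6.

∂_1: C_1 → C_0 sends each edge [p,q] (with p < q) to q − p. For instance
  ∂[0,5] = [5] − [0].
The 6×6 boundary matrix has rank 5 and Smith normal form diag(1,1,1,1,1).

From H_k ≅ ker(∂_k) / im(∂_{k+1}) we obtain:

  H_0: rank C_0 − rank ∂_1 = 6 − 5 = 1, and the invariant factors of ∂_1 are all 1, so H_0 = Z.
  H_1: rank ker ∂_1 − rank ∂_2 = (6 − 5) − 0 = 1, and there is no ∂_2, so H_1 = Z.

H_0 ≅ Z,  H_1 ≅ Z.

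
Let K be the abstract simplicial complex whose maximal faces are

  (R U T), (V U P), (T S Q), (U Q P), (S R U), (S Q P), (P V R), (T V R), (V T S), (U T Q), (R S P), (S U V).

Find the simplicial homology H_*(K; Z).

H_0 ≅ Z,  H_1 ≅ Z/2,  H_2 = 0.

Take the total order P < Q < R < S < T < U < V on the vertex set. Then K (dimension 2) consists of the simplices:

  0-simplices (7): P, Q, R, S, T, U, V
  1-simplices (18): PQ, PR, PS, PU, PV, QS, QT, QU, RS, RT, RU, RV, ST, SU, SV, TU, TV, UV
  2-simplices (12): PQS, PQU, PRS, PRV, PUV, QST, QTU, RSU, RTU, RTV, STV, SUV

giving chain groups C_0 ≅ Z^7, C_1 ≅ Z^18, C_2 ≅ Z^12.

Boundary ∂_1: C_1 → C_0 is given by ∂[p,q] = [q] − [p]. For instance
  ∂RV = V − R.
As a 7×18 matrix over Z this has rank 6, with invariant factors (1,1,1,1,1,1).

The boundary map ∂_2: C_2 → C_1 acts by ∂[p,q,r] = [q,r] − [p,r] + [p,q]. For instance
  ∂PRV = RV − PV + PR,
  ∂PRS = RS − PS + PR.
This gives a 18×12 integer matrix of rank 12; reducing to Smith normal form yields diagonal entries (1,1,1,1,1,1,1,1,1,1,1,2).

Now H_k = ker ∂_k / im ∂_{k+1}, so:

  H_0: rank C_0 − rank ∂_1 = 7 − 6 = 1, and the invariant factors of ∂_1 are all 1, so H_0 = Z.
  H_1: rank ker ∂_1 − rank ∂_2 = (18 − 6) − 12 = 0, and ∂_2 has invariant factor 2 > 1, so H_1 = Z/2.
  H_2: rank ker ∂_2 − rank ∂_3 = (12 − 12) − 0 = 0, and there is no ∂_3, so H_2 = 0.

(K is a triangulation of the real projective plane RP^2.)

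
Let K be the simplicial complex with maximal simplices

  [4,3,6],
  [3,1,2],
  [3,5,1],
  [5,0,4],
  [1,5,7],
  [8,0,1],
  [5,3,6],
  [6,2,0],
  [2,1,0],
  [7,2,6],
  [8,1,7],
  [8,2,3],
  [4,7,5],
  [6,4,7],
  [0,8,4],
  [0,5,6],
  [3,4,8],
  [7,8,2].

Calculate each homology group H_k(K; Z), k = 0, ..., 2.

H_0 ≅ Z,  H_1 ≅ Z ⊕ Z/2,  H_2 = 0.

Take the total order 0 < 1 < 2 < 3 < 4 < 5 < 6 < 7 < 8 on the vertex set. Then K (dimension 2) consists of the simplices:

  0-simplices (9): [0], [1], [2], [3], [4], [5], [6], [7], [8]
  1-simplices (27): (27 of them)
  2-simplices (18): [0,1,2], [0,1,8], [0,2,6], [0,4,5], [0,4,8], [0,5,6], [1,2,3], [1,3,5], [1,5,7], [1,7,8], [2,3,8], [2,6,7], [2,7,8], [3,4,6], [3,4,8], [3,5,6], [4,5,7], [4,6,7]

so the chain groups are C_0 ≅ Z^9, C_1 ≅ Z^27, C_2 ≅ Z^18.

The boundary map ∂_1: C_1 → C_0 is given by ∂[p,q] = [q] − [p].
As a 9×27 matrix over Z this has rank 8, with invariant factors (1,1,1,1,1,1,1,1).

Boundary ∂_2: C_2 → C_1 acts by ∂[p,q,r] = [q,r] − [p,r] + [p,q]. For instance
  ∂[4,6,7] = [6,7] − [4,7] + [4,6],
  ∂[3,4,8] = [4,8] − [3,8] + [3,4].
The resulting 27×18 matrix has rank 18, and its Smith normal form has invariant factors (1,1,1,1,1,1,1,1,1,1,1,1,1,1,1,1,1,2).

Computing H_k = (kernel of ∂_k) / (image of ∂_{k+1}):

  H_0: rank C_0 − rank ∂_1 = 9 − 8 = 1, and the invariant factors of ∂_1 are all 1, so H_0 = Z.
  H_1: rank ker ∂_1 − rank ∂_2 = (27 − 8) − 18 = 1, and ∂_2 has invariant factor 2 > 1, so H_1 = Z ⊕ Z/2.
  H_2: rank ker ∂_2 − rank ∂_3 = (18 − 18) − 0 = 0, and there is no ∂_3, so H_2 = 0.

(K is a triangulation of the Klein bottle.)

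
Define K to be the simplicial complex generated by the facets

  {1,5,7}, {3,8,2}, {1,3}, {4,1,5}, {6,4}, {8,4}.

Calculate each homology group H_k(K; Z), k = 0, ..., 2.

Fix the vertex order 1 < 2 < 3 < 4 < 5 < 6 < 7 < 8 and write every simplex with vertices in increasing order. Then dim K = 2 and the simplices of K are:

  0-simplices (8): [1], [2], [3], [4], [5], [6], [7], [8]
  1-simplices (11): [1,3], [1,4], [1,5], [1,7], [2,3], [2,8], [3,8], [4,5], [4,6], [4,8], [5,7]
  2-simplices (3): [1,4,5], [1,5,7], [2,3,8]

Hence C_0 ≅ Z^8, C_1 ≅ Z^11, C_2 ≅ Z^3.

∂_1: C_1 → C_0 is given by ∂[p,q] = [q] − [p].
As a 8×11 matrix over Z this has rank 7, with invariant factors (1,1,1,1,1,1,1).

∂_2: C_2 → C_1 acts by ∂[p,q,r] = [q,r] − [p,r] + [p,q]. For instance
  ∂[1,4,5] = [4,5] − [1,5] + [1,4],
  ∂[1,5,7] = [5,7] − [1,7] + [1,5].
The 11×3 boundary matrix has rank 3 and Smith normal form diag(1,1,1).

Reading off H_k = ker ∂_k / im ∂_{k+1}:

  H_0: rank C_0 − rank ∂_1 = 8 − 7 = 1, and the invariant factors of ∂_1 are all 1, so H_0 = Z.
  H_1: rank ker ∂_1 − rank ∂_2 = (11 − 7) − 3 = 1, and the invariant factors of ∂_2 are all 1, so H_1 = Z.
  H_2: rank ker ∂_2 − rank ∂_3 = (3 − 3) − 0 = 0, and there is no ∂_3, so H_2 = 0.

As a check, the Euler characteristic is 8 − 11 + 3 = 0, which agrees with 1 − 1 + 0 = 0.

H_0 = Z,  H_1 = Z,  H_2 = 0.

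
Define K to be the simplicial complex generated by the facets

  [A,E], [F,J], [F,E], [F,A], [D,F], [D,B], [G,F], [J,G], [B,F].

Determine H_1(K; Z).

H_1 = Z^3.

Order the vertices as A < B < D < E < F < G < J. Listing each simplex with vertices in this order, K has dimension 1 with simplices:

  0-simplices (7): A, B, D, E, F, G, J
  1-simplices (9): AE, AF, BD, BF, DF, EF, FG, FJ, GJ

giving chain groups C_0 ≅ Z^7, C_1 ≅ Z^9.

The boundary map ∂_1: C_1 → C_0 is given by ∂[p,q] = [q] − [p].
This gives a 7×9 integer matrix of rank 6; reducing to Smith normal form yields diagonal entries (1,1,1,1,1,1).

Computing H_k = (kernel of ∂_k) / (image of ∂_{k+1}):

  H_1: rank ker ∂_1 − rank ∂_2 = (9 − 6) − 0 = 3, and there is no ∂_2, so H_1 ≅ Z^3.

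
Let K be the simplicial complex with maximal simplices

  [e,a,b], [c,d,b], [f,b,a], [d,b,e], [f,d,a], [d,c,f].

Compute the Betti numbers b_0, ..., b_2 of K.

Take the total order a < b < c < d < e < f on the vertex set. Then K (dimension 2) consists of the simplices:

  0-simplices (6): a, b, c, d, e, f
  1-simplices (12): ab, ad, ae, af, bc, bd, be, bf, cd, cf, de, df
  2-simplices (6): abe, abf, adf, bcd, bde, cdf

Hence C_0 ≅ Z^6, C_1 ≅ Z^12, C_2 ≅ Z^6.

Boundary ∂_1: C_1 → C_0 sends each edge [p,q] (with p < q) to q − p.
The resulting 6×12 matrix has rank 5, and its Smith normal form has invariant factors (1,1,1,1,1).

∂_2: C_2 → C_1 maps a triangle to the signed sum of its edges. For instance
  ∂bcd = cd − bd + bc,
  ∂cdf = df − cf + cd.
The 12×6 boundary matrix has rank 6 and Smith normal form diag(1,1,1,1,1,1).

Reading off H_k = ker ∂_k / im ∂_{k+1}:

  H_0: rank C_0 − rank ∂_1 = 6 − 5 = 1, and the invariant factors of ∂_1 are all 1, so H_0 ≅ Z.
  H_1: rank ker ∂_1 − rank ∂_2 = (12 − 5) − 6 = 1, and the invariant factors of ∂_2 are all 1, so H_1 ≅ Z.
  H_2: rank ker ∂_2 − rank ∂_3 = (6 − 6) − 0 = 0, and there is no ∂_3, so H_2 ≅ 0.

Hence the Betti numbers are b_0 = 1, b_1 = 1, b_2 = 0.

b_0 = 1, b_1 = 1, b_2 = 0.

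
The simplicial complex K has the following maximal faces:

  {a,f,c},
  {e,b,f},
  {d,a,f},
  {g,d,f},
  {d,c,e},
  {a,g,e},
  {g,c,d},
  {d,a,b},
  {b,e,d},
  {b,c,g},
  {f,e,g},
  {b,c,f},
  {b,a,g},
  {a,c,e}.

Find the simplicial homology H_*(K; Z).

Take the total order a < b < c < d < e < f < g on the vertex set. Then K (dimension 2) consists of the simplices:

  0-simplices (7): a, b, c, d, e, f, g
  1-simplices (21): ab, ac, ad, ae, af, ag, bc, bd, be, bf, bg, cd, ce, cf, cg, de, df, dg, ef, eg, fg
  2-simplices (14): abd, abg, ace, acf, adf, aeg, bcf, bcg, bde, bef, cde, cdg, dfg, efg

Hence C_0 ≅ Z^7, C_1 ≅ Z^21, C_2 ≅ Z^14.

∂_1: C_1 → C_0 sends each edge [p,q] (with p < q) to q − p. For instance
  ∂ef = f − e.
As a 7×21 matrix over Z this has rank 6, with invariant factors (1,1,1,1,1,1).

Boundary ∂_2: C_2 → C_1 acts by ∂[p,q,r] = [q,r] − [p,r] + [p,q]. For instance
  ∂dfg = fg − dg + df,
  ∂abg = bg − ag + ab.
This gives a 21×14 integer matrix of rank 13; reducing to Smith normal form yields diagonal entries (1,1,1,1,1,1,1,1,1,1,1,1,1).

From H_k ≅ ker(∂_k) / im(∂_{k+1}) we obtain:

  H_0: rank C_0 − rank ∂_1 = 7 − 6 = 1, and the invariant factors of ∂_1 are all 1, so H_0 = Z.
  H_1: rank ker ∂_1 − rank ∂_2 = (21 − 6) − 13 = 2, and the invariant factors of ∂_2 are all 1, so H_1 = Z^2.
  H_2: rank ker ∂_2 − rank ∂_3 = (14 − 13) − 0 = 1, and there is no ∂_3, so H_2 = Z.

As a check, the Euler characteristic is 7 − 21 + 14 = 0, which agrees with 1 − 2 + 1 = 0.

H_0 ≅ Z,  H_1 ≅ Z^2,  H_2 ≅ Z.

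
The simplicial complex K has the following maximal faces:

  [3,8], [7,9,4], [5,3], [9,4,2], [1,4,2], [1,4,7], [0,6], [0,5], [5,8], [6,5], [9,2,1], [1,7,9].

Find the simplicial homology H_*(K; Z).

Fix the vertex order 0 < 1 < 2 < 3 < 4 < 5 < 6 < 7 < 8 < 9 and write every simplex with vertices in increasing order. Then dim K = 2 and the simplices of K are:

  0-simplices (10): [0], [1], [2], [3], [4], [5], [6], [7], [8], [9]
  1-simplices (15): [0,5], [0,6], [1,2], [1,4], [1,7], [1,9], [2,4], [2,9], [3,5], [3,8], [4,7], [4,9], [5,6], [5,8], [7,9]
  2-simplices (6): [1,2,4], [1,2,9], [1,4,7], [1,7,9], [2,4,9], [4,7,9]

Hence C_0 ≅ Z^10, C_1 ≅ Z^15, C_2 ≅ Z^6.

The boundary map ∂_1: C_1 → C_0 maps an edge to its endpoints' difference, ∂[p,q] = q − p. For instance
  ∂[5,6] = [6] − [5].
As a 10×15 matrix over Z this has rank 8, with invariant factors (1,1,1,1,1,1,1,1).

Boundary ∂_2: C_2 → C_1 maps a triangle to the signed sum of its edges. For instance
  ∂[4,7,9] = [7,9] − [4,9] + [4,7],
  ∂[1,7,9] = [7,9] − [1,9] + [1,7].
This gives a 15×6 integer matrix of rank 5; reducing to Smith normal form yields diagonal entries (1,1,1,1,1).

From H_k ≅ ker(∂_k) / im(∂_{k+1}) we obtain:

  H_0: rank C_0 − rank ∂_1 = 10 − 8 = 2, and the invariant factors of ∂_1 are all 1, so H_0 ≅ Z^2.
  H_1: rank ker ∂_1 − rank ∂_2 = (15 − 8) − 5 = 2, and the invariant factors of ∂_2 are all 1, so H_1 ≅ Z^2.
  H_2: rank ker ∂_2 − rank ∂_3 = (6 − 5) − 0 = 1, and there is no ∂_3, so H_2 ≅ Z.

As a check, the Euler characteristic is 10 − 15 + 6 = 1, which agrees with 2 − 2 + 1 = 1.

H_0 ≅ Z^2,  H_1 ≅ Z^2,  H_2 ≅ Z.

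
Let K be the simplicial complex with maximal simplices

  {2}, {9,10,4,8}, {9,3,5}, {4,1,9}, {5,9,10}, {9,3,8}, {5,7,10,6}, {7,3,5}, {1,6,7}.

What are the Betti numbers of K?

We work with the vertex ordering 1 < 2 < 3 < 4 < 5 < 6 < 7 < 8 < 9 < 10. The simplices of K, each written with vertices in increasing order, are:

  0-simplices (10): [1], [2], [3], [4], [5], [6], [7], [8], [9], [10]
  1-simplices (21): [1,4], [1,6], [1,7], [1,9], [3,5], [3,7], [3,8], [3,9], [4,8], [4,9], [4,10], [5,6], [5,7], [5,9], [5,10], [6,7], [6,10], [7,10], [8,9], [8,10], [9,10]
  2-simplices (14): [1,4,9], [1,6,7], [3,5,7], [3,5,9], [3,8,9], [4,8,9], [4,8,10], [4,9,10], [5,6,7], [5,6,10], [5,7,10], [5,9,10], [6,7,10], [8,9,10]
  3-simplices (2): [4,8,9,10], [5,6,7,10]

giving chain groups C_0 ≅ Z^10, C_1 ≅ Z^21, C_2 ≅ Z^14, C_3 ≅ Z^2.

∂_1: C_1 → C_0 sends each edge [p,q] (with p < q) to q − p.
This gives a 10×21 integer matrix of rank 8; reducing to Smith normal form yields diagonal entries (1,1,1,1,1,1,1,1).

∂_2: C_2 → C_1 acts by ∂[p,q,r] = [q,r] − [p,r] + [p,q]. For instance
  ∂[4,9,10] = [9,10] − [4,10] + [4,9],
  ∂[5,6,10] = [6,10] − [5,10] + [5,6].
The 21×14 boundary matrix has rank 12 and Smith normal form diag(1,1,1,1,1,1,1,1,1,1,1,1).

∂_3: C_3 → C_2 sends each 3-simplex σ to the alternating sum Σ_i (−1)^i (σ with its i-th vertex removed). For instance
  ∂[4,8,9,10] = [8,9,10] − [4,9,10] + [4,8,10] − [4,8,9],
  ∂[5,6,7,10] = [6,7,10] − [5,7,10] + [5,6,10] − [5,6,7].
The resulting 14×2 matrix has rank 2, and its Smith normal form has invariant factors (1,1).

Reading off H_k = ker ∂_k / im ∂_{k+1}:

  H_0: rank C_0 − rank ∂_1 = 10 − 8 = 2, and the invariant factors of ∂_1 are all 1, so H_0 = Z^2.
  H_1: rank ker ∂_1 − rank ∂_2 = (21 − 8) − 12 = 1, and the invariant factors of ∂_2 are all 1, so H_1 = Z.
  H_2: rank ker ∂_2 − rank ∂_3 = (14 − 12) − 2 = 0, and the invariant factors of ∂_3 are all 1, so H_2 = 0.
  H_3: rank ker ∂_3 − rank ∂_4 = (2 − 2) − 0 = 0, and there is no ∂_4, so H_3 = 0.

Hence the Betti numbers are b_0 = 2, b_1 = 1, b_2 = 0, b_3 = 0.

b_0 = 2, b_1 = 1, b_2 = 0, b_3 = 0.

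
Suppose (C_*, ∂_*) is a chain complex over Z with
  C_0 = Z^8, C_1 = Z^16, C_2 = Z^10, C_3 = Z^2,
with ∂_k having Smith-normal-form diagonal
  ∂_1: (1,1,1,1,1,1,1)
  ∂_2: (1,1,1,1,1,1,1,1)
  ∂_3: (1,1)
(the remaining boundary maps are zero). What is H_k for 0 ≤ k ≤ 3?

H_0: b_0 = 8 − 0 − 7 = 1; torsion from ∂_1 factors > 1: none. So H_0 = Z.
H_1: b_1 = 16 − 7 − 8 = 1; torsion from ∂_2 factors > 1: none. So H_1 = Z.
H_2: b_2 = 10 − 8 − 2 = 0; torsion from ∂_3 factors > 1: none. So H_2 = 0.
H_3: b_3 = 2 − 2 − 0 = 0; torsion from ∂_4 factors > 1: none. So H_3 = 0.

H_0 = Z,  H_1 = Z,  H_2 = 0,  H_3 = 0.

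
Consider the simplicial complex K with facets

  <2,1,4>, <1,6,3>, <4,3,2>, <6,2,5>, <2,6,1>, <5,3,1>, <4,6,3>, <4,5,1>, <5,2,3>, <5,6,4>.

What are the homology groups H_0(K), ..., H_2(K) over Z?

Fix the vertex order 1 < 2 < 3 < 4 < 5 < 6 and write every simplex with vertices in increasing order. Then dim K = 2 and the simplices of K are:

  0-simplices (6): [1], [2], [3], [4], [5], [6]
  1-simplices (15): [1,2], [1,3], [1,4], [1,5], [1,6], [2,3], [2,4], [2,5], [2,6], [3,4], [3,5], [3,6], [4,5], [4,6], [5,6]
  2-simplices (10): [1,2,4], [1,2,6], [1,3,5], [1,3,6], [1,4,5], [2,3,4], [2,3,5], [2,5,6], [3,4,6], [4,5,6]

so the chain groups are C_0 ≅ Z^6, C_1 ≅ Z^15, C_2 ≅ Z^10.

∂_1: C_1 → C_0 is given by ∂[p,q] = [q] − [p]. For instance
  ∂[1,4] = [4] − [1].
The resulting 6×15 matrix has rank 5, and its Smith normal form has invariant factors (1,1,1,1,1).

The boundary map ∂_2: C_2 → C_1 sends each 2-simplex [p,q,r] to [q,r] − [p,r] + [p,q]. For instance
  ∂[1,4,5] = [4,5] − [1,5] + [1,4],
  ∂[4,5,6] = [5,6] − [4,6] + [4,5].
The 15×10 boundary matrix has rank 10 and Smith normal form diag(1,1,1,1,1,1,1,1,1,2).

Computing H_k = (kernel of ∂_k) / (image of ∂_{k+1}):

  H_0: rank C_0 − rank ∂_1 = 6 − 5 = 1, and the invariant factors of ∂_1 are all 1, so H_0 ≅ Z.
  H_1: rank ker ∂_1 − rank ∂_2 = (15 − 5) − 10 = 0, and ∂_2 has invariant factor 2 > 1, so H_1 ≅ Z/2Z.
  H_2: rank ker ∂_2 − rank ∂_3 = (10 − 10) − 0 = 0, and there is no ∂_3, so H_2 ≅ 0.

H_0 ≅ Z,  H_1 ≅ Z/2Z,  H_2 = 0.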